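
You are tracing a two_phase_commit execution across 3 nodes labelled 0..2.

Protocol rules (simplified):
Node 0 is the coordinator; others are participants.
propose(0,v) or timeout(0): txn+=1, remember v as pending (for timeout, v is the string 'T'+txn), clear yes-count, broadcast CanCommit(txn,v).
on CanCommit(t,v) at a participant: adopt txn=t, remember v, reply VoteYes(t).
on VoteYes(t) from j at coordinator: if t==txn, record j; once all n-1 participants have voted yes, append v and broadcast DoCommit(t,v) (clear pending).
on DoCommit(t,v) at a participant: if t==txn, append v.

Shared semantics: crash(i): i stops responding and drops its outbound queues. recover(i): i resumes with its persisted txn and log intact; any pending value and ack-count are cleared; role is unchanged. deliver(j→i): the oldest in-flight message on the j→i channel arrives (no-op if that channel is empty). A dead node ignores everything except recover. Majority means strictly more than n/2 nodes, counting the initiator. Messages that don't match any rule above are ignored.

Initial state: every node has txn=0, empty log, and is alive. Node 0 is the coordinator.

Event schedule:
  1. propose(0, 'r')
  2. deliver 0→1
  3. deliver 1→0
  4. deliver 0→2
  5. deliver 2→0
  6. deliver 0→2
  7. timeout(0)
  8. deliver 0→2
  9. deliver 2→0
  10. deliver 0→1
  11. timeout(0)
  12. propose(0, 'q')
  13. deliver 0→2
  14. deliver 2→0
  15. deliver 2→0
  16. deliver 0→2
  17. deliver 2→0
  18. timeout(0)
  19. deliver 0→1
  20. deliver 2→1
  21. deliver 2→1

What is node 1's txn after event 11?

after 1 — propose(0,'r'): n0:coor/t1/[-]
after 2 — deliver 0→1: n1:part/t1/[-]
after 3 — deliver 1→0: ·
after 4 — deliver 0→2: n2:part/t1/[-]
after 5 — deliver 2→0: n0:coor/t1/[r]
after 6 — deliver 0→2: n2:part/t1/[r]
after 7 — timeout(0): n0:coor/t2/[r]
after 8 — deliver 0→2: n2:part/t2/[r]
after 9 — deliver 2→0: ·
after 10 — deliver 0→1: n1:part/t1/[r]
after 11 — timeout(0): n0:coor/t3/[r]

1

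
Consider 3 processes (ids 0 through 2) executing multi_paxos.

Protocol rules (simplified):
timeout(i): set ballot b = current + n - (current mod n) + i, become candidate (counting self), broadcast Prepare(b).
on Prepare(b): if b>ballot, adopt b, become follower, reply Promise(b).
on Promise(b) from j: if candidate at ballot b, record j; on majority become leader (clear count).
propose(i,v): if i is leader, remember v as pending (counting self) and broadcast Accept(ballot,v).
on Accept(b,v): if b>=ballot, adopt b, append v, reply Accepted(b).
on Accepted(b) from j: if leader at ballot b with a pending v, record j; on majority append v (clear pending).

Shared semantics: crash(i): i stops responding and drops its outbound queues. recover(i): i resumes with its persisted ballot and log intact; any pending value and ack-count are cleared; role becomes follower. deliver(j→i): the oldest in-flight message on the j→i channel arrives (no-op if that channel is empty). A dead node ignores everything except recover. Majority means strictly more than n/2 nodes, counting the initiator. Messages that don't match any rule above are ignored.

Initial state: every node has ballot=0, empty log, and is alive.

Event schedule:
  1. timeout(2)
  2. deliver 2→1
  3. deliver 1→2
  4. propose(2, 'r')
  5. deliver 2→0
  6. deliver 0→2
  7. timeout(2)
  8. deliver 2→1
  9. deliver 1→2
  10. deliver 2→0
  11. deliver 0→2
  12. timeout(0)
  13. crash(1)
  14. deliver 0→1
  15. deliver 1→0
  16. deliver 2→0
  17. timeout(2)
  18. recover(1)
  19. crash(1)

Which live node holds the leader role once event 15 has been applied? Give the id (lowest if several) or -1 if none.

step 1 timeout(2): 2={cand,b=5,log=-}
step 2 deliver 2→1: 1={foll,b=5,log=-}
step 3 deliver 1→2: 2={lead,b=5,log=-}
step 4 propose(2,'r'): —
step 5 deliver 2→0: 0={foll,b=5,log=-}
step 6 deliver 0→2: —
step 7 timeout(2): 2={cand,b=8,log=-}
step 8 deliver 2→1: 1={foll,b=5,log=r}
step 9 deliver 1→2: —
step 10 deliver 2→0: 0={foll,b=5,log=r}
step 11 deliver 0→2: —
step 12 timeout(0): 0={cand,b=6,log=r}
step 13 crash(1): 1={✗foll,b=5,log=r}
step 14 deliver 0→1: —
step 15 deliver 1→0: —

-1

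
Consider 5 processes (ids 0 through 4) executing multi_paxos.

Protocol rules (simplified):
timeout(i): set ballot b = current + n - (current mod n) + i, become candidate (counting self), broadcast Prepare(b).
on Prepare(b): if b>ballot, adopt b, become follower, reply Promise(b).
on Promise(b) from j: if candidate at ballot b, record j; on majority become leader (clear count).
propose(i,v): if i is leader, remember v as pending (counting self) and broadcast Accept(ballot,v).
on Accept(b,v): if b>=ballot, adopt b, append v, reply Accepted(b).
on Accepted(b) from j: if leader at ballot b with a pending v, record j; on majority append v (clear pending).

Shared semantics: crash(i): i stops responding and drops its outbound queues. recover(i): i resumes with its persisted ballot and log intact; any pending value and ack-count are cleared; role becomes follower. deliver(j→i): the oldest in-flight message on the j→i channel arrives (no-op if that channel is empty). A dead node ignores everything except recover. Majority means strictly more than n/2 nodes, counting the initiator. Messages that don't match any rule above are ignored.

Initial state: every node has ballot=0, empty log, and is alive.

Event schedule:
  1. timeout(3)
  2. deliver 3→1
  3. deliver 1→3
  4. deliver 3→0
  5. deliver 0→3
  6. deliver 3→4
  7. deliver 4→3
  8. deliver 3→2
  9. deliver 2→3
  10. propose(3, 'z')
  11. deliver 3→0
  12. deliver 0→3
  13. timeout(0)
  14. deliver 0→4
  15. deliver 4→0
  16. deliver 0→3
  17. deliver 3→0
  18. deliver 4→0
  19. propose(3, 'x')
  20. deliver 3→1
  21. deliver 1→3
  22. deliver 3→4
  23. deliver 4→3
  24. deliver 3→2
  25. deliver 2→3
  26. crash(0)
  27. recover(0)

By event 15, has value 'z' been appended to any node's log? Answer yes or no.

step 1 timeout(3): 3={cand,b=8,log=-}
step 2 deliver 3→1: 1={foll,b=8,log=-}
step 3 deliver 1→3: —
step 4 deliver 3→0: 0={foll,b=8,log=-}
step 5 deliver 0→3: 3={lead,b=8,log=-}
step 6 deliver 3→4: 4={foll,b=8,log=-}
step 7 deliver 4→3: —
step 8 deliver 3→2: 2={foll,b=8,log=-}
step 9 deliver 2→3: —
step 10 propose(3,'z'): —
step 11 deliver 3→0: 0={foll,b=8,log=z}
step 12 deliver 0→3: —
step 13 timeout(0): 0={cand,b=10,log=z}
step 14 deliver 0→4: 4={foll,b=10,log=-}
step 15 deliver 4→0: —

yes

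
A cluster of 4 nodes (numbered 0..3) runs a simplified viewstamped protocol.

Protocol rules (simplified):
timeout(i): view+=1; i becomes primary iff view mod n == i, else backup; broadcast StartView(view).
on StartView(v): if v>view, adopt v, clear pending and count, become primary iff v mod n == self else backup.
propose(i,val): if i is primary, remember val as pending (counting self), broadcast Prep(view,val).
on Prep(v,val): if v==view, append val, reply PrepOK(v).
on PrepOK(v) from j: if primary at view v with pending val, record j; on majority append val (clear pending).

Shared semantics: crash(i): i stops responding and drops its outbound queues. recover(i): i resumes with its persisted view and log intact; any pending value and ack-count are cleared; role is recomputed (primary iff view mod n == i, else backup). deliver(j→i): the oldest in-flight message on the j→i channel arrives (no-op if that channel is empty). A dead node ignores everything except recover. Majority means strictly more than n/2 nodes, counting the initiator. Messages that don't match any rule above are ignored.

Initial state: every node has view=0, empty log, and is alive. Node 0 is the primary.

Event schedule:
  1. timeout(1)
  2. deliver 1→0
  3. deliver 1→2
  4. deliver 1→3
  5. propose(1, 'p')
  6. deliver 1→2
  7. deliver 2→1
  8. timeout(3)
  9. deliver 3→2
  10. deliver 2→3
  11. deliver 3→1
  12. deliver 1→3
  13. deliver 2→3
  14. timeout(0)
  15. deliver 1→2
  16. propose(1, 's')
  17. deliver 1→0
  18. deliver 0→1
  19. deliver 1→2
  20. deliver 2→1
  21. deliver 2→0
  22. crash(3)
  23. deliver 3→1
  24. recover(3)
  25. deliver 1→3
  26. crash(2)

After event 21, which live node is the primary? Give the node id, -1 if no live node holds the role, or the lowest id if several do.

2

e1 timeout(1): 1[prim,v=1,-]
e2 deliver 1→0: 0[back,v=1,-]
e3 deliver 1→2: 2[back,v=1,-]
e4 deliver 1→3: 3[back,v=1,-]
e5 propose(1,'p'): ·
e6 deliver 1→2: 2[back,v=1,p]
e7 deliver 2→1: ·
e8 timeout(3): 3[back,v=2,-]
e9 deliver 3→2: 2[prim,v=2,p]
e10 deliver 2→3: ·
e11 deliver 3→1: 1[back,v=2,-]
e12 deliver 1→3: ·
e13 deliver 2→3: ·
e14 timeout(0): 0[back,v=2,-]
e15 deliver 1→2: ·
e16 propose(1,'s'): ·
e17 deliver 1→0: ·
e18 deliver 0→1: ·
e19 deliver 1→2: ·
e20 deliver 2→1: ·
e21 deliver 2→0: ·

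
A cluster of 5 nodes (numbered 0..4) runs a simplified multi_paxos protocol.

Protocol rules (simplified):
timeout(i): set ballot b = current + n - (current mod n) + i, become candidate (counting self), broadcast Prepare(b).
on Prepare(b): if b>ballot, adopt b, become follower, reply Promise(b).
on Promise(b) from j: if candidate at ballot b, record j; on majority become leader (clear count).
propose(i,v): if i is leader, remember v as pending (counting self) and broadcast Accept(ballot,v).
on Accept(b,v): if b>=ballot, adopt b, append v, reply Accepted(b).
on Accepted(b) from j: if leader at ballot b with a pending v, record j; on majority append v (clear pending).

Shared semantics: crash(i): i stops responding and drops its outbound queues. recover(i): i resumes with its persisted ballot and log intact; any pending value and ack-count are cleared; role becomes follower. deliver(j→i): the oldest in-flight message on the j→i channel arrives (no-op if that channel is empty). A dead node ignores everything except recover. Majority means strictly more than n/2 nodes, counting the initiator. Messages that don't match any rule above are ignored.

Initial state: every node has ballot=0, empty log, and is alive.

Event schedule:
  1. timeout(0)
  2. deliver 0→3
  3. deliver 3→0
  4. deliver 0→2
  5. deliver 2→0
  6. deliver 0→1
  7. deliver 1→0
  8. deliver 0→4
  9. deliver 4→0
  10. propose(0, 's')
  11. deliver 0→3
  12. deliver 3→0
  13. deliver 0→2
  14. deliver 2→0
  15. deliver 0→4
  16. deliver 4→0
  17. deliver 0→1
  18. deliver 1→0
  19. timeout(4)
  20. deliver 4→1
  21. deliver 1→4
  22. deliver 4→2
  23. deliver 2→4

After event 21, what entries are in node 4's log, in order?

s

e1 timeout(0): 0[cand,b=5,-]
e2 deliver 0→3: 3[foll,b=5,-]
e3 deliver 3→0: ·
e4 deliver 0→2: 2[foll,b=5,-]
e5 deliver 2→0: 0[lead,b=5,-]
e6 deliver 0→1: 1[foll,b=5,-]
e7 deliver 1→0: ·
e8 deliver 0→4: 4[foll,b=5,-]
e9 deliver 4→0: ·
e10 propose(0,'s'): ·
e11 deliver 0→3: 3[foll,b=5,s]
e12 deliver 3→0: ·
e13 deliver 0→2: 2[foll,b=5,s]
e14 deliver 2→0: 0[lead,b=5,s]
e15 deliver 0→4: 4[foll,b=5,s]
e16 deliver 4→0: ·
e17 deliver 0→1: 1[foll,b=5,s]
e18 deliver 1→0: ·
e19 timeout(4): 4[cand,b=14,s]
e20 deliver 4→1: 1[foll,b=14,s]
e21 deliver 1→4: ·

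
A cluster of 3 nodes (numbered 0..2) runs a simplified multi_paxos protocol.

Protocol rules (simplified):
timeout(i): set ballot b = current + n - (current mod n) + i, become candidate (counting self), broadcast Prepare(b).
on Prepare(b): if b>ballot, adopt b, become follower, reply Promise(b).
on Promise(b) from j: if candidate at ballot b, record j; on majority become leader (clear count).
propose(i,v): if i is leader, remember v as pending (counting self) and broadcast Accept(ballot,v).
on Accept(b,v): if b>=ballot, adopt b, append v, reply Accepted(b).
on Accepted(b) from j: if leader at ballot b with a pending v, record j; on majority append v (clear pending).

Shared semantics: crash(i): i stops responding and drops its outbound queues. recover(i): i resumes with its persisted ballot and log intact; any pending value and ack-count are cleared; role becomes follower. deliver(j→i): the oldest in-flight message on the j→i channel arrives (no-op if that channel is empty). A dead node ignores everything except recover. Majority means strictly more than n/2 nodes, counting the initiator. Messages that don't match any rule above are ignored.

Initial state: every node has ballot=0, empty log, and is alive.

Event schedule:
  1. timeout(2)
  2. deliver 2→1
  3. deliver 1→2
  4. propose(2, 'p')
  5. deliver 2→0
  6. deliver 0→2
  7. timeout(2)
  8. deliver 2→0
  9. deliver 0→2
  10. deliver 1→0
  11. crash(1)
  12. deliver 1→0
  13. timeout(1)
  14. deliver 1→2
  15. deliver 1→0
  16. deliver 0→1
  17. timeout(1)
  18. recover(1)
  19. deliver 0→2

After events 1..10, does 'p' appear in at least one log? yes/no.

yes

1. timeout(2):  <2:cand b5 ->
2. deliver 2→1:  <1:foll b5 ->
3. deliver 1→2:  <2:lead b5 ->
4. propose(2,'p'):  nop
5. deliver 2→0:  <0:foll b5 ->
6. deliver 0→2:  nop
7. timeout(2):  <2:cand b8 ->
8. deliver 2→0:  <0:foll b5 p>
9. deliver 0→2:  nop
10. deliver 1→0:  nop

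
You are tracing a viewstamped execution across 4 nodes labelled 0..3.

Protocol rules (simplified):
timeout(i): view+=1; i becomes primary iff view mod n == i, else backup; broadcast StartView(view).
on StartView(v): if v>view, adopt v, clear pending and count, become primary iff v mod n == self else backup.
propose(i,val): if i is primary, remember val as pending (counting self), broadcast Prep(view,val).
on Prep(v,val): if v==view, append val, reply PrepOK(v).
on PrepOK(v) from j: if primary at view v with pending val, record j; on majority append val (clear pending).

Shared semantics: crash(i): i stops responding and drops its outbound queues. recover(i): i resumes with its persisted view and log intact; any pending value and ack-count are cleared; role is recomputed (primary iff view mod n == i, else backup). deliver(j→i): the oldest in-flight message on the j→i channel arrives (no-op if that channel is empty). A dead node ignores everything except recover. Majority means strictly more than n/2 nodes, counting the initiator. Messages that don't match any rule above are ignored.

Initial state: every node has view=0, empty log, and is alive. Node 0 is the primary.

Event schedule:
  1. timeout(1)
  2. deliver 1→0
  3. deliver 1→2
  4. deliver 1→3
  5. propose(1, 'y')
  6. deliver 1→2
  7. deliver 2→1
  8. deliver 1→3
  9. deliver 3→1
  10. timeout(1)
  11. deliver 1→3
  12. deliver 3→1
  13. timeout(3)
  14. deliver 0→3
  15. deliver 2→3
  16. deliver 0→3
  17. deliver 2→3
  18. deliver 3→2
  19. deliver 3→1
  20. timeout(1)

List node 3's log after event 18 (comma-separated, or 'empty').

y

after 1 — timeout(1): n1:prim/v1/[-]
after 2 — deliver 1→0: n0:back/v1/[-]
after 3 — deliver 1→2: n2:back/v1/[-]
after 4 — deliver 1→3: n3:back/v1/[-]
after 5 — propose(1,'y'): ·
after 6 — deliver 1→2: n2:back/v1/[y]
after 7 — deliver 2→1: ·
after 8 — deliver 1→3: n3:back/v1/[y]
after 9 — deliver 3→1: n1:prim/v1/[y]
after 10 — timeout(1): n1:back/v2/[y]
after 11 — deliver 1→3: n3:back/v2/[y]
after 12 — deliver 3→1: ·
after 13 — timeout(3): n3:prim/v3/[y]
after 14 — deliver 0→3: ·
after 15 — deliver 2→3: ·
after 16 — deliver 0→3: ·
after 17 — deliver 2→3: ·
after 18 — deliver 3→2: n2:back/v3/[y]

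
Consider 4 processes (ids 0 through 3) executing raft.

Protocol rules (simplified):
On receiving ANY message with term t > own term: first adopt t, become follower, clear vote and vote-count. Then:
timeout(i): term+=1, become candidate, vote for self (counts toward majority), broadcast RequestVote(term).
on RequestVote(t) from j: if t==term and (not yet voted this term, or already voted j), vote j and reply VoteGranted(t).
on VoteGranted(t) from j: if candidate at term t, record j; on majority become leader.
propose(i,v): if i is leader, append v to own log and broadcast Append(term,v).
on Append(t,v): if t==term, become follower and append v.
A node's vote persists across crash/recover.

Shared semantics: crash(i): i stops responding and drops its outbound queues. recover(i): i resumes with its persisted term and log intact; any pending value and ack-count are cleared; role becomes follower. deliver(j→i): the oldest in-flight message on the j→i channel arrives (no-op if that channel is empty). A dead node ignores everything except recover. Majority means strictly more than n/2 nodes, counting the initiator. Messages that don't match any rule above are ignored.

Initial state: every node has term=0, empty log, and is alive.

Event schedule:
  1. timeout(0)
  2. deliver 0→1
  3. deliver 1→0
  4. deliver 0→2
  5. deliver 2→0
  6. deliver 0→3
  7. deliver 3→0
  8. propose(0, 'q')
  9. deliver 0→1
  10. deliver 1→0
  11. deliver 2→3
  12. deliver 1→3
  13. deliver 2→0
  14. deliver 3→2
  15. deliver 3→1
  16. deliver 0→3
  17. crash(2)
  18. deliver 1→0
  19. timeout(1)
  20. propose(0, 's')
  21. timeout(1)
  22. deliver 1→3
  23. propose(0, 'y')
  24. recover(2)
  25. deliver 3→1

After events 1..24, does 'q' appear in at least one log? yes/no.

[1] timeout(0) → N0(cand t1 [-])
[2] deliver 0→1 → N1(foll t1 [-])
[3] deliver 1→0 → ∅
[4] deliver 0→2 → N2(foll t1 [-])
[5] deliver 2→0 → N0(lead t1 [-])
[6] deliver 0→3 → N3(foll t1 [-])
[7] deliver 3→0 → ∅
[8] propose(0,'q') → N0(lead t1 [q])
[9] deliver 0→1 → N1(foll t1 [q])
[10] deliver 1→0 → ∅
[11] deliver 2→3 → ∅
[12] deliver 1→3 → ∅
[13] deliver 2→0 → ∅
[14] deliver 3→2 → ∅
[15] deliver 3→1 → ∅
[16] deliver 0→3 → N3(foll t1 [q])
[17] crash(2) → N2(✗foll t1 [-])
[18] deliver 1→0 → ∅
[19] timeout(1) → N1(cand t2 [q])
[20] propose(0,'s') → N0(lead t1 [q,s])
[21] timeout(1) → N1(cand t3 [q])
[22] deliver 1→3 → N3(foll t2 [q])
[23] propose(0,'y') → N0(lead t1 [q,s,y])
[24] recover(2) → N2(foll t1 [-])

yes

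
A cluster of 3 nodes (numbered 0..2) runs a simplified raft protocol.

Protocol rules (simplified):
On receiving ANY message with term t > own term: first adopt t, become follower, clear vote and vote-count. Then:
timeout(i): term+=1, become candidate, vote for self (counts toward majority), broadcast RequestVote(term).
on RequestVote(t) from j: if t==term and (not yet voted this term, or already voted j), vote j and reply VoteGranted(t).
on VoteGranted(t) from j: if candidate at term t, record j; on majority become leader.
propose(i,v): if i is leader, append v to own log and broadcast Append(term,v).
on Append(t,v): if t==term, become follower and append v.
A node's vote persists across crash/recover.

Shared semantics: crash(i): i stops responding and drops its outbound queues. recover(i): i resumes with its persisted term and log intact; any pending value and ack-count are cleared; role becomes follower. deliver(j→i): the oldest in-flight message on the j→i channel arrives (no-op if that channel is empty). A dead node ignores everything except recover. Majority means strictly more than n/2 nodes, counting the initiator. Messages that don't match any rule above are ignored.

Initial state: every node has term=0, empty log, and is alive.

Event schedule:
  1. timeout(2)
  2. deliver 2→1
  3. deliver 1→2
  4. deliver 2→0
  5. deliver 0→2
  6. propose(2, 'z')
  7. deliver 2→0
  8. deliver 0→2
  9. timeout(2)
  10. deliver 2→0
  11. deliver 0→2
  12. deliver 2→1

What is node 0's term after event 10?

2

e1 timeout(2): 2[cand,t=1,-]
e2 deliver 2→1: 1[foll,t=1,-]
e3 deliver 1→2: 2[lead,t=1,-]
e4 deliver 2→0: 0[foll,t=1,-]
e5 deliver 0→2: ·
e6 propose(2,'z'): 2[lead,t=1,z]
e7 deliver 2→0: 0[foll,t=1,z]
e8 deliver 0→2: ·
e9 timeout(2): 2[cand,t=2,z]
e10 deliver 2→0: 0[foll,t=2,z]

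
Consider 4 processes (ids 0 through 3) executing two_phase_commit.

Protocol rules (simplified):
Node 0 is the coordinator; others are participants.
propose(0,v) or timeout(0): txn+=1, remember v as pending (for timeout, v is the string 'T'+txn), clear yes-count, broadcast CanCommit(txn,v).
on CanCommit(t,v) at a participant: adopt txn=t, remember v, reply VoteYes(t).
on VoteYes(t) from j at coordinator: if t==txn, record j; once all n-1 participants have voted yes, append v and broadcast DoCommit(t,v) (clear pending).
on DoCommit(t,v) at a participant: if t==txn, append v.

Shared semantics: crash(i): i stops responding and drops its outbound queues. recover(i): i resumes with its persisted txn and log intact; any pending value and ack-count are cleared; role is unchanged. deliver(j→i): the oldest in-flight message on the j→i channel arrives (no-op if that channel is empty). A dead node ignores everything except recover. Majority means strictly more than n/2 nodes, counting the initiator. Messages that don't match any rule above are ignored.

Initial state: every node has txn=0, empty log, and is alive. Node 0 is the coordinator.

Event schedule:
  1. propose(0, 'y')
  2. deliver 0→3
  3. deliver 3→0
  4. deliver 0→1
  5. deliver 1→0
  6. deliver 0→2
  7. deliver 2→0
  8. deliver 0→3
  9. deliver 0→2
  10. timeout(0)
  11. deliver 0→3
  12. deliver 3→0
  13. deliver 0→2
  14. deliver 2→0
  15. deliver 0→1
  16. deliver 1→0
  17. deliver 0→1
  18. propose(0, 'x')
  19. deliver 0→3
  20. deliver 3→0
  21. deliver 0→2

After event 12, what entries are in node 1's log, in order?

empty

after 1 — propose(0,'y'): n0:coor/t1/[-]
after 2 — deliver 0→3: n3:part/t1/[-]
after 3 — deliver 3→0: ·
after 4 — deliver 0→1: n1:part/t1/[-]
after 5 — deliver 1→0: ·
after 6 — deliver 0→2: n2:part/t1/[-]
after 7 — deliver 2→0: n0:coor/t1/[y]
after 8 — deliver 0→3: n3:part/t1/[y]
after 9 — deliver 0→2: n2:part/t1/[y]
after 10 — timeout(0): n0:coor/t2/[y]
after 11 — deliver 0→3: n3:part/t2/[y]
after 12 — deliver 3→0: ·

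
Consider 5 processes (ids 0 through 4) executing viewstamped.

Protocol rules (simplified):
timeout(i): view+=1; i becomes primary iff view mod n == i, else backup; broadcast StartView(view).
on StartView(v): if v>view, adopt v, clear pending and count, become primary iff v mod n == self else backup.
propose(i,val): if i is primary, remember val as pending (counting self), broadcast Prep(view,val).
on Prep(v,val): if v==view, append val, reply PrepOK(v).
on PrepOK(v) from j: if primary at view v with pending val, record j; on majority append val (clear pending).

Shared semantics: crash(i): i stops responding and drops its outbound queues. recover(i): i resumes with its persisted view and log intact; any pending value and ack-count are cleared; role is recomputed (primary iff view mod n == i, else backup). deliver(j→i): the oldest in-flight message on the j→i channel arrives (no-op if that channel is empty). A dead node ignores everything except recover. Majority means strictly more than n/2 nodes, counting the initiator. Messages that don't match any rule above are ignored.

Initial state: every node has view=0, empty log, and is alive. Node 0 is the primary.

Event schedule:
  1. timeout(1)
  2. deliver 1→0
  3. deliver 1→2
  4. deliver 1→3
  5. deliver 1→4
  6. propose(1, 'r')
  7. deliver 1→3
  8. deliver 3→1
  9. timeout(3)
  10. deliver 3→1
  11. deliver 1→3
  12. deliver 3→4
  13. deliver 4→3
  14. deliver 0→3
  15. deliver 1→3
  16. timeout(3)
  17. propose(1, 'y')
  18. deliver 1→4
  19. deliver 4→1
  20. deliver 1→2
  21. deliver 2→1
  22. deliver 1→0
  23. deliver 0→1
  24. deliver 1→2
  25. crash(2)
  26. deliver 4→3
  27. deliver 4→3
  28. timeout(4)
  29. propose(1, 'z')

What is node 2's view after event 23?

1

1. timeout(1):  <1:prim v1 ->
2. deliver 1→0:  <0:back v1 ->
3. deliver 1→2:  <2:back v1 ->
4. deliver 1→3:  <3:back v1 ->
5. deliver 1→4:  <4:back v1 ->
6. propose(1,'r'):  nop
7. deliver 1→3:  <3:back v1 r>
8. deliver 3→1:  nop
9. timeout(3):  <3:back v2 r>
10. deliver 3→1:  <1:back v2 ->
11. deliver 1→3:  nop
12. deliver 3→4:  <4:back v2 ->
13. deliver 4→3:  nop
14. deliver 0→3:  nop
15. deliver 1→3:  nop
16. timeout(3):  <3:prim v3 r>
17. propose(1,'y'):  nop
18. deliver 1→4:  nop
19. deliver 4→1:  nop
20. deliver 1→2:  <2:back v1 r>
21. deliver 2→1:  nop
22. deliver 1→0:  <0:back v1 r>
23. deliver 0→1:  nop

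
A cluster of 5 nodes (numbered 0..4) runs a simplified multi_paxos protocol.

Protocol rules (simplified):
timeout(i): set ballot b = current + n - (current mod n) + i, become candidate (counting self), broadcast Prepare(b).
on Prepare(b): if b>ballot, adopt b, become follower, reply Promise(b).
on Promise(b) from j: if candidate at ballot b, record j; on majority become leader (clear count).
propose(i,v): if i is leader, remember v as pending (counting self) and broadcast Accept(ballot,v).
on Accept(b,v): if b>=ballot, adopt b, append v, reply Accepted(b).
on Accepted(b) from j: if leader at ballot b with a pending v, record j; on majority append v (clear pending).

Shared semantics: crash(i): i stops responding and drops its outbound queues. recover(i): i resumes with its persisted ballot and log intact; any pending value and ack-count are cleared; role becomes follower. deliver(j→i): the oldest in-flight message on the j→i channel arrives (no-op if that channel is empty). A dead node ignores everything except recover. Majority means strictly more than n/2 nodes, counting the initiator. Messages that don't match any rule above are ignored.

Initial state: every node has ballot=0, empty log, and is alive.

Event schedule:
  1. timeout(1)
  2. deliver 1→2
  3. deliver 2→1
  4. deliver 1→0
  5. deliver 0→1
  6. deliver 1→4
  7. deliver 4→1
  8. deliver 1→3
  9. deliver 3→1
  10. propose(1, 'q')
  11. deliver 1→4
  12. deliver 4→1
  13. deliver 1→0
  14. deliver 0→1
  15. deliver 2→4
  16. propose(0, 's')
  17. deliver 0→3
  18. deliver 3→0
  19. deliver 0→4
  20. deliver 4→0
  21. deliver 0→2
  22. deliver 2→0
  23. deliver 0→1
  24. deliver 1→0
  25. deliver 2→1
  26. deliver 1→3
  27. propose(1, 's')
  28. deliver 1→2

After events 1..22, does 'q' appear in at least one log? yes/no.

yes

after 1 — timeout(1): n1:cand/b6/[-]
after 2 — deliver 1→2: n2:foll/b6/[-]
after 3 — deliver 2→1: ·
after 4 — deliver 1→0: n0:foll/b6/[-]
after 5 — deliver 0→1: n1:lead/b6/[-]
after 6 — deliver 1→4: n4:foll/b6/[-]
after 7 — deliver 4→1: ·
after 8 — deliver 1→3: n3:foll/b6/[-]
after 9 — deliver 3→1: ·
after 10 — propose(1,'q'): ·
after 11 — deliver 1→4: n4:foll/b6/[q]
after 12 — deliver 4→1: ·
after 13 — deliver 1→0: n0:foll/b6/[q]
after 14 — deliver 0→1: n1:lead/b6/[q]
after 15 — deliver 2→4: ·
after 16 — propose(0,'s'): ·
after 17 — deliver 0→3: ·
after 18 — deliver 3→0: ·
after 19 — deliver 0→4: ·
after 20 — deliver 4→0: ·
after 21 — deliver 0→2: ·
after 22 — deliver 2→0: ·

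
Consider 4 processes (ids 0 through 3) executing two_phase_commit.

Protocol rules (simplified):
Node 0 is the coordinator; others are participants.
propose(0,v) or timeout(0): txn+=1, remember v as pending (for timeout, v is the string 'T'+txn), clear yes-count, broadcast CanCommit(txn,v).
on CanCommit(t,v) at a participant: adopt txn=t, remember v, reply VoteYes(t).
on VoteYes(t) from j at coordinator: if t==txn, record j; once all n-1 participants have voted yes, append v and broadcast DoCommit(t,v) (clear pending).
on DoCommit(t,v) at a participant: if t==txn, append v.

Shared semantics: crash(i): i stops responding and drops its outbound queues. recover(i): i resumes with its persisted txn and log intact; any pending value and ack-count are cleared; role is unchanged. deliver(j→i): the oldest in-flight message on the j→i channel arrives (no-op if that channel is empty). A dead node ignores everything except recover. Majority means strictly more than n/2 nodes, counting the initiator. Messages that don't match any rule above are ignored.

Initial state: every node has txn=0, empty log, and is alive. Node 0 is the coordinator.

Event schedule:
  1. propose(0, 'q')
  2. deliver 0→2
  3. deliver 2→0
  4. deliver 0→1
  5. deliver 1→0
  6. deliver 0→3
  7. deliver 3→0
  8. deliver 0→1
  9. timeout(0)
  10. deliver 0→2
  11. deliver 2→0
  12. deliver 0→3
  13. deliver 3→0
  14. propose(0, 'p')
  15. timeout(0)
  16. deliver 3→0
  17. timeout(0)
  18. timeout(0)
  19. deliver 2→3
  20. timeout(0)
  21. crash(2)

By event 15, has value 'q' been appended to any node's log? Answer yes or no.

after 1 — propose(0,'q'): n0:coor/t1/[-]
after 2 — deliver 0→2: n2:part/t1/[-]
after 3 — deliver 2→0: ·
after 4 — deliver 0→1: n1:part/t1/[-]
after 5 — deliver 1→0: ·
after 6 — deliver 0→3: n3:part/t1/[-]
after 7 — deliver 3→0: n0:coor/t1/[q]
after 8 — deliver 0→1: n1:part/t1/[q]
after 9 — timeout(0): n0:coor/t2/[q]
after 10 — deliver 0→2: n2:part/t1/[q]
after 11 — deliver 2→0: ·
after 12 — deliver 0→3: n3:part/t1/[q]
after 13 — deliver 3→0: ·
after 14 — propose(0,'p'): n0:coor/t3/[q]
after 15 — timeout(0): n0:coor/t4/[q]

yes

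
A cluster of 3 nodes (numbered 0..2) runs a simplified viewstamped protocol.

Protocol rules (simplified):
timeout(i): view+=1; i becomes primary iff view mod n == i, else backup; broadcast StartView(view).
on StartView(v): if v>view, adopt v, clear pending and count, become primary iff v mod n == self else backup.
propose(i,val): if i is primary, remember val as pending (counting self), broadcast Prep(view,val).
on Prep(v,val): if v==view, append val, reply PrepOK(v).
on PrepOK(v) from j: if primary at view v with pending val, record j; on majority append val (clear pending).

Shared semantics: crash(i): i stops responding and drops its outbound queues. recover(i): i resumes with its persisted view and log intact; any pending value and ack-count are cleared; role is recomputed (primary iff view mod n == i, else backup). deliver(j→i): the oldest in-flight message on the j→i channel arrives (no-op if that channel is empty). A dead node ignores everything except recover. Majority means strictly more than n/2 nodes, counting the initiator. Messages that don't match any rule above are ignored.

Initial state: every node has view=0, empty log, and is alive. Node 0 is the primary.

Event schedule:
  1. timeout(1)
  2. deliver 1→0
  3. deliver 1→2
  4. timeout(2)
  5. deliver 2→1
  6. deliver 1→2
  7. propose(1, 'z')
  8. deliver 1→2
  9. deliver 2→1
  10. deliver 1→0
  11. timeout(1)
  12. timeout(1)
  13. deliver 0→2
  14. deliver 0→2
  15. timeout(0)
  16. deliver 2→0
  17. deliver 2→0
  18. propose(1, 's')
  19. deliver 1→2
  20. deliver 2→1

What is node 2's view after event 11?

2

after 1 — timeout(1): n1:prim/v1/[-]
after 2 — deliver 1→0: n0:back/v1/[-]
after 3 — deliver 1→2: n2:back/v1/[-]
after 4 — timeout(2): n2:prim/v2/[-]
after 5 — deliver 2→1: n1:back/v2/[-]
after 6 — deliver 1→2: ·
after 7 — propose(1,'z'): ·
after 8 — deliver 1→2: ·
after 9 — deliver 2→1: ·
after 10 — deliver 1→0: ·
after 11 — timeout(1): n1:back/v3/[-]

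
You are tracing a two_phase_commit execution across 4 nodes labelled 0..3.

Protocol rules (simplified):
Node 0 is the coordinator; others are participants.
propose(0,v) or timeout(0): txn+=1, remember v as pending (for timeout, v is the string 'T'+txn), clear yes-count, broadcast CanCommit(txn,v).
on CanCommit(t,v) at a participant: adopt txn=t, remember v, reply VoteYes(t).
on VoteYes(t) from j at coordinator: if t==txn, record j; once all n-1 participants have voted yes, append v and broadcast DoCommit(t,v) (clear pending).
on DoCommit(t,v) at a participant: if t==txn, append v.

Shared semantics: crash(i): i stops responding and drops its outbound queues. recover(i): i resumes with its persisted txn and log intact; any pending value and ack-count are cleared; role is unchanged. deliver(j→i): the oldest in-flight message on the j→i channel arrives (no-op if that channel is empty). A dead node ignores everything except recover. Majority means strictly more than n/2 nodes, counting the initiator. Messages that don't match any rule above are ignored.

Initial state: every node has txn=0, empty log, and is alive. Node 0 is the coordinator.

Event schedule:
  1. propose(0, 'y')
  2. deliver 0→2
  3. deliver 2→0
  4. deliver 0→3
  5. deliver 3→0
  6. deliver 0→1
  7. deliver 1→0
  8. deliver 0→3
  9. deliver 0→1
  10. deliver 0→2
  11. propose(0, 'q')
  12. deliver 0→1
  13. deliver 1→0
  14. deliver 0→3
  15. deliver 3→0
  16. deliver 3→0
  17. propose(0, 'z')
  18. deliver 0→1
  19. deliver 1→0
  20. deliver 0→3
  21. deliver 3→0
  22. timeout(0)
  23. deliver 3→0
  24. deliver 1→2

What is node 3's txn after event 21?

e1 propose(0,'y'): 0[coor,t=1,-]
e2 deliver 0→2: 2[part,t=1,-]
e3 deliver 2→0: ·
e4 deliver 0→3: 3[part,t=1,-]
e5 deliver 3→0: ·
e6 deliver 0→1: 1[part,t=1,-]
e7 deliver 1→0: 0[coor,t=1,y]
e8 deliver 0→3: 3[part,t=1,y]
e9 deliver 0→1: 1[part,t=1,y]
e10 deliver 0→2: 2[part,t=1,y]
e11 propose(0,'q'): 0[coor,t=2,y]
e12 deliver 0→1: 1[part,t=2,y]
e13 deliver 1→0: ·
e14 deliver 0→3: 3[part,t=2,y]
e15 deliver 3→0: ·
e16 deliver 3→0: ·
e17 propose(0,'z'): 0[coor,t=3,y]
e18 deliver 0→1: 1[part,t=3,y]
e19 deliver 1→0: ·
e20 deliver 0→3: 3[part,t=3,y]
e21 deliver 3→0: ·

3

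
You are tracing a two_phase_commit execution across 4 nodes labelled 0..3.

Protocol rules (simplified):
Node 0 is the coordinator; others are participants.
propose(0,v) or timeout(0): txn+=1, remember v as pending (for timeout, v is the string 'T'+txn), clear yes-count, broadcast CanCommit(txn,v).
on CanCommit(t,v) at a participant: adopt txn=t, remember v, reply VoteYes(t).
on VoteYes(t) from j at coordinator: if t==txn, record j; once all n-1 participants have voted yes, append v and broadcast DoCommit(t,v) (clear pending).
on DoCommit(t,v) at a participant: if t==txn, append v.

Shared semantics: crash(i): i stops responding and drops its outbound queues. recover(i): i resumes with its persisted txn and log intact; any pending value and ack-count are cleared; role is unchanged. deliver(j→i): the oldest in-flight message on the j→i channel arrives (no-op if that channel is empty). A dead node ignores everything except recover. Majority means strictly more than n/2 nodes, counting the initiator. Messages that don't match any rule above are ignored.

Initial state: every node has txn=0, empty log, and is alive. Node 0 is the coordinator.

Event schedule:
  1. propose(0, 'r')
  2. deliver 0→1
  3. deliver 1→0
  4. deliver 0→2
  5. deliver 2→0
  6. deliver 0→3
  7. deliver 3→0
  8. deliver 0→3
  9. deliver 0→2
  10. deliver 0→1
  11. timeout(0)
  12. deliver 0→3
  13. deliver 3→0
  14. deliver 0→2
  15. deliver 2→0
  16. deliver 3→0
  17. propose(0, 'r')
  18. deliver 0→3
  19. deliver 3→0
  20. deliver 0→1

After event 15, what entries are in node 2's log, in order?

r

e1 propose(0,'r'): 0[coor,t=1,-]
e2 deliver 0→1: 1[part,t=1,-]
e3 deliver 1→0: ·
e4 deliver 0→2: 2[part,t=1,-]
e5 deliver 2→0: ·
e6 deliver 0→3: 3[part,t=1,-]
e7 deliver 3→0: 0[coor,t=1,r]
e8 deliver 0→3: 3[part,t=1,r]
e9 deliver 0→2: 2[part,t=1,r]
e10 deliver 0→1: 1[part,t=1,r]
e11 timeout(0): 0[coor,t=2,r]
e12 deliver 0→3: 3[part,t=2,r]
e13 deliver 3→0: ·
e14 deliver 0→2: 2[part,t=2,r]
e15 deliver 2→0: ·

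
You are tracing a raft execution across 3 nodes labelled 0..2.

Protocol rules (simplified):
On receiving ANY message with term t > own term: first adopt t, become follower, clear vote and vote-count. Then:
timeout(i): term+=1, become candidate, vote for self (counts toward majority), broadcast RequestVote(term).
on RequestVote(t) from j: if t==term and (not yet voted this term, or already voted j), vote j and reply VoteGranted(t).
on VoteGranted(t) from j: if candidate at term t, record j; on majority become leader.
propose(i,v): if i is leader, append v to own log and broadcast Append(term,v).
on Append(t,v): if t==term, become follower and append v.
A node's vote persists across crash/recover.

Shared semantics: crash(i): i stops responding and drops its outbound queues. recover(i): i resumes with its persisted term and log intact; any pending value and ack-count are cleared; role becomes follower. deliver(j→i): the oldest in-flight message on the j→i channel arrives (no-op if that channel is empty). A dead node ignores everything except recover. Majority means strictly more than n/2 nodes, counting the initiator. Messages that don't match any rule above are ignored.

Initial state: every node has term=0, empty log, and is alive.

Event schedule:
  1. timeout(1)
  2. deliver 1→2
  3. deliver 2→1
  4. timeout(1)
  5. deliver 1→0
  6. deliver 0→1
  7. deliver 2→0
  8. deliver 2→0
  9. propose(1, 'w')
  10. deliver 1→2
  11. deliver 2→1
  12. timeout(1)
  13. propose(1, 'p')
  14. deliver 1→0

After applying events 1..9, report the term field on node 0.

1. timeout(1):  <1:cand t1 ->
2. deliver 1→2:  <2:foll t1 ->
3. deliver 2→1:  <1:lead t1 ->
4. timeout(1):  <1:cand t2 ->
5. deliver 1→0:  <0:foll t1 ->
6. deliver 0→1:  nop
7. deliver 2→0:  nop
8. deliver 2→0:  nop
9. propose(1,'w'):  nop

1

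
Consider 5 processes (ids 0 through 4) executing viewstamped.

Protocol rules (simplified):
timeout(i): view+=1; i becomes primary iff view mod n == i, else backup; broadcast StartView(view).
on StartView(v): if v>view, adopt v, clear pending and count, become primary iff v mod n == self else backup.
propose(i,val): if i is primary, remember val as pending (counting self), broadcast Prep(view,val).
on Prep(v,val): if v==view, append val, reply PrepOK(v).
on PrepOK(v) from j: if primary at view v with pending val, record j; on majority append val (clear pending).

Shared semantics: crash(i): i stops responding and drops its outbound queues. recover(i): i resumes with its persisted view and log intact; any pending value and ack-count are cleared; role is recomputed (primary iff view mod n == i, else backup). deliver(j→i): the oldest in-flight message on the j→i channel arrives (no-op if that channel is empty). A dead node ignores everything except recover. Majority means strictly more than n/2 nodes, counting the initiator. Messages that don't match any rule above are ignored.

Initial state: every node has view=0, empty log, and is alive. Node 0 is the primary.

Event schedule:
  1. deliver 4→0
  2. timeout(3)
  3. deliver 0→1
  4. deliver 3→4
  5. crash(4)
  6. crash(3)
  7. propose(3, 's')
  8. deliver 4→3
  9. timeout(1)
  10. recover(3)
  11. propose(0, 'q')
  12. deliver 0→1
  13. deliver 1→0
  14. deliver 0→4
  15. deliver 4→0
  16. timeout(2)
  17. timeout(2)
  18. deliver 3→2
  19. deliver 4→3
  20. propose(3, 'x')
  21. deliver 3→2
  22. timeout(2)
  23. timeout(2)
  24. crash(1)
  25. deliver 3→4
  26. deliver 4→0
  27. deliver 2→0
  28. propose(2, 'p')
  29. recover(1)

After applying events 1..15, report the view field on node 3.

1. deliver 4→0:  nop
2. timeout(3):  <3:back v1 ->
3. deliver 0→1:  nop
4. deliver 3→4:  <4:back v1 ->
5. crash(4):  <4:✗back v1 ->
6. crash(3):  <3:✗back v1 ->
7. propose(3,'s'):  nop
8. deliver 4→3:  nop
9. timeout(1):  <1:prim v1 ->
10. recover(3):  <3:back v1 ->
11. propose(0,'q'):  nop
12. deliver 0→1:  nop
13. deliver 1→0:  <0:back v1 ->
14. deliver 0→4:  nop
15. deliver 4→0:  nop

1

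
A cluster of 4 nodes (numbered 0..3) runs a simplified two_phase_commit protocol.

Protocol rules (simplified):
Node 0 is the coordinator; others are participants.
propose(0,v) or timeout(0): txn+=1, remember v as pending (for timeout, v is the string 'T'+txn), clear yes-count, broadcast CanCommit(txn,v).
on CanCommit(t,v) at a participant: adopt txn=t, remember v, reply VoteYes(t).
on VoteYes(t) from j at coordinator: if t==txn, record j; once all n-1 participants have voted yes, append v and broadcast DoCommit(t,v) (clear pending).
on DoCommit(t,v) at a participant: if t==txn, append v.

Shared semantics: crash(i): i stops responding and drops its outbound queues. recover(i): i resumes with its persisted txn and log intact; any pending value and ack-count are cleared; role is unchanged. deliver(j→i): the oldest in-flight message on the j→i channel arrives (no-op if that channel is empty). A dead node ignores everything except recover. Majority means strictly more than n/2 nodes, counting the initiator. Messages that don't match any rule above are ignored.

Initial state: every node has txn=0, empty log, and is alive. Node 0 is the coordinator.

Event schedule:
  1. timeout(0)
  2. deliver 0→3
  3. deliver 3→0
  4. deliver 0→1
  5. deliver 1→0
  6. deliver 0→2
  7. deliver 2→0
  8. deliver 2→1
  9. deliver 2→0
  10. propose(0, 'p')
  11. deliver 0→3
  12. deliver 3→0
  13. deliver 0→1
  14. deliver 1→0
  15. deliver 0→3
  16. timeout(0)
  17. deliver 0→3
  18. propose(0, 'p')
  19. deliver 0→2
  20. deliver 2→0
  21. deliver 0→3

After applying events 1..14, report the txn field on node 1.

after 1 — timeout(0): n0:coor/t1/[-]
after 2 — deliver 0→3: n3:part/t1/[-]
after 3 — deliver 3→0: ·
after 4 — deliver 0→1: n1:part/t1/[-]
after 5 — deliver 1→0: ·
after 6 — deliver 0→2: n2:part/t1/[-]
after 7 — deliver 2→0: n0:coor/t1/[T1]
after 8 — deliver 2→1: ·
after 9 — deliver 2→0: ·
after 10 — propose(0,'p'): n0:coor/t2/[T1]
after 11 — deliver 0→3: n3:part/t1/[T1]
after 12 — deliver 3→0: ·
after 13 — deliver 0→1: n1:part/t1/[T1]
after 14 — deliver 1→0: ·

1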